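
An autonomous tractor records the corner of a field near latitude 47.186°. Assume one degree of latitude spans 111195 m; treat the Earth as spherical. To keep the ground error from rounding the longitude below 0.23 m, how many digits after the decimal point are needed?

At 47.186° one degree of longitude covers 111195 × cos 47.186° ≈ 111195 × 0.6796 ≈ 75570.4 m.
Rounding to N decimal places gives at most 0.5 × 10⁻ᴺ degrees of error, i.e. 0.5 × 10⁻ᴺ × 75570.4 m.
Setting 37785.2 × 10⁻ᴺ ≤ 0.23 gives 10ᴺ ≥ 1.643e+05, i.e. N ≥ 5.22.
At 5 places the error can reach 0.378 m, but 6 places keeps it to 0.0378 m.

6 decimal places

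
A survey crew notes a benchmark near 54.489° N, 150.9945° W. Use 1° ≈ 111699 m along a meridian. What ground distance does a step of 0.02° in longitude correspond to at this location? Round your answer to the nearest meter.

0.02° of longitude at 54.489° is 0.02 × 111699 × cos 54.489° ≈ 0.02 × 64881.4 = 1297.63 m.

1298 meters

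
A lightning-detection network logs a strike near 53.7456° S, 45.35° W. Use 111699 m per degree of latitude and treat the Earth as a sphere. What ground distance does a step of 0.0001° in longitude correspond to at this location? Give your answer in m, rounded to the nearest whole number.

7 m

At 53.7456° a degree of longitude is 111699 × cos 53.7456° ≈ 66055.6 m, so 0.0001° corresponds to 6.60556 m.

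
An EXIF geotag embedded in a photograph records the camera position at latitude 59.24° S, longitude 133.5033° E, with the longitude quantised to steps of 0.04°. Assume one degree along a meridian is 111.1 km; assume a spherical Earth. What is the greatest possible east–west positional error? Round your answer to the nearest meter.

1136 meters

With a 0.04° grid the true value lies within half a step, ±0.04°/2 = ±0.02°, of the stored one.
One degree of longitude at 59.24° is 111100 × cos 59.24° ≈ 111100 × 0.5114 = 56821.3 m.
East–west error: 0.02° × 56821.3 m/° ≈ 1136.43 m.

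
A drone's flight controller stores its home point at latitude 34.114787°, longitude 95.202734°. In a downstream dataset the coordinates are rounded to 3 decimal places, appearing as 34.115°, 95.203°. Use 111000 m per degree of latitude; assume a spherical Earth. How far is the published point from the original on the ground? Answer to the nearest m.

The latitude changed by -0.000213° and the longitude by -0.000266°.
N–S: -0.000213° × 111000 m/° = -23.643 m.
East–west at this latitude: -0.000266° × 111000 × cos 34.115° ≈ -0.000266 × 91898.4 = -24.445 m.
Combined displacement = (23.643² + 24.445²)^½ ≈ 34.0081 m.

34 m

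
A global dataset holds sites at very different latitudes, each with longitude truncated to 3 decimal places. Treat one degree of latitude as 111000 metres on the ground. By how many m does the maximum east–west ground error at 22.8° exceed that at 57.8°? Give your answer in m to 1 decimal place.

43.2 m

Truncating at 3 decimal places can drop up to a full unit in the last place, so the longitude may be off by as much as 0.001°.
At 22.8°: 0.001° × 111000 × cos 22.8° = 0.001 × 111000 × 0.9219 ≈ 102.33 m.
Error at 57.8° = 0.001° × 111000 × cos 57.8° ≈ 111 × 0.5329 = 59.149 m.
Difference: 102.33 − 59.149 = 43.178 m.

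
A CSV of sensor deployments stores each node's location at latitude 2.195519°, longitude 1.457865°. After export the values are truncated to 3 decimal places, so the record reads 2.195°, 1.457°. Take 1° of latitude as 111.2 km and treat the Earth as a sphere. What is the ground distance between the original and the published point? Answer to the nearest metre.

Δlat = 2.195519 − 2.195 = +0.000519°; Δlon = 1.457865 − 1.457 = +0.000865°.
North–south shift: 0.000519 × 111200 = 57.7128 m.
E–W at 2.195°: 0.000865° × 111200 × cos 2.195° = 0.000865 × 111200 × 0.9993 ≈ 96.1174 m.
Hypotenuse of the two orthogonal shifts: √(57.7128² + 96.1174²) = 112.113 m.

112 metres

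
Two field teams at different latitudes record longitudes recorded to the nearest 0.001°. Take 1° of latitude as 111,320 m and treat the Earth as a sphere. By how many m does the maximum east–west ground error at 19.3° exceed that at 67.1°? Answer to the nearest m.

31 m

Rounding to 3 decimal places leaves the longitude within ±0.0005° of the true value.
At 19.3°: 0.0005° × 111320 × cos 19.3° = 0.0005 × 111320 × 0.9438 ≈ 52.532 m.
At 67.1°: 0.0005° × 111320 × cos 67.1° = 0.0005 × 111320 × 0.3891 ≈ 21.659 m.
Difference: 52.532 − 21.659 = 30.873 m.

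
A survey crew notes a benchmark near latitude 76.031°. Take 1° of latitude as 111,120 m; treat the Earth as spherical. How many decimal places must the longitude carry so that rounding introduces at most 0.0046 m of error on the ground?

7 decimal places

At 76.031° one degree of longitude covers 111120 × cos 76.031° ≈ 111120 × 0.2414 ≈ 26824 m.
Rounding to N decimal places gives at most 0.5 × 10⁻ᴺ degrees of error, i.e. 0.5 × 10⁻ᴺ × 26824 m.
Setting 13412 × 10⁻ᴺ ≤ 0.0046 gives 10ᴺ ≥ 2.916e+06, i.e. N ≥ 6.46.
So 7 decimal places suffice (0.00134 m); 6 would allow up to 0.0134 m.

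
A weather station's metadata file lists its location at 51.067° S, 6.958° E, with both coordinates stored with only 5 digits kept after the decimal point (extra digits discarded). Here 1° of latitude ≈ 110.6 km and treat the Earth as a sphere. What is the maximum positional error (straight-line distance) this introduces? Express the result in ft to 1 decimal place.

4.3 ft

Truncating at 5 decimal places can drop up to a full unit in the last place, so each coordinate may be off by as much as 1e-05°.
North–south component: 1e-05° × 110600 = 1.106 m.
East–west component at 51.067°: 1e-05° × 110600 × cos 51.067° ≈ 1e-05 × 69502.3 ≈ 0.695023 m.
Combining orthogonally: (1.106² + 0.695023²)^½ ≈ 1.30625 m.
Converting: 1.30625 m × 3.2808 ft/m ≈ 4.2856 ft.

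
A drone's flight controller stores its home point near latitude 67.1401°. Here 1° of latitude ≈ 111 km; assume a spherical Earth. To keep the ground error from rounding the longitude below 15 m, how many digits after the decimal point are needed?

At 67.1401° one degree of longitude covers 111000 × cos 67.1401° ≈ 111000 × 0.3885 ≈ 43121.2 m.
N decimal places → at most half a unit in the last place, 0.5 × 10⁻ᴺ° = 43121.2/2 × 10⁻ᴺ m.
Need 0.5 × 43121.2 × 10⁻ᴺ ≤ 15 → 10⁻ᴺ ≤ 6.957e-04, so N ≥ 3.16.
At 3 places the error can reach 21.6 m, but 4 places keeps it to 2.16 m.

4 decimal places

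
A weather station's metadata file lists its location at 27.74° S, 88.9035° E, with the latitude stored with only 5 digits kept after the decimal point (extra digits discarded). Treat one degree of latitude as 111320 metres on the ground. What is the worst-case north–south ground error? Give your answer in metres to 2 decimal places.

Truncating at 5 decimal places can drop up to a full unit in the last place, so the latitude may be off by as much as 1e-05°.
So the N–S error is at most 1e-05 × 111320 = 1.1132 m.

1.11 metres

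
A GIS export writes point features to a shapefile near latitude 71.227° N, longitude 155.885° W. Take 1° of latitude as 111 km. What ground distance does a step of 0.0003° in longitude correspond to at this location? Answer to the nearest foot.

At 71.227° a degree of longitude is 111000 × cos 71.227° ≈ 35722 m, so 0.0003° corresponds to 10.7166 m.
In feet: 10.7166 m ÷ 0.3048 ≈ 35.159 ft.

35 feet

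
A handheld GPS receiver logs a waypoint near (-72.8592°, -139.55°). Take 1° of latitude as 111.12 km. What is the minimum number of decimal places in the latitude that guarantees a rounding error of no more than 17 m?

One degree of latitude covers 111120 m.
N decimal places → at most half a unit in the last place, 0.5 × 10⁻ᴺ° = 111120/2 × 10⁻ᴺ m.
Setting 55560 × 10⁻ᴺ ≤ 17 gives 10ᴺ ≥ 3268, i.e. N ≥ 3.51.
N = 3 would give 55.6 m (too coarse); N = 4 gives 5.56 m ≤ 17 m.

4 decimal places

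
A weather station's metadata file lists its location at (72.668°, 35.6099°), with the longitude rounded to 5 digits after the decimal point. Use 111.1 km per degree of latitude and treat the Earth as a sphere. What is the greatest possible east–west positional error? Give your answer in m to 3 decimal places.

0.165 m

Rounding to 5 decimal places leaves the longitude within ±5e-06° of the true value.
Parallels shrink by cos φ, so at 72.668° a degree of longitude is 111100 × 0.2979 ≈ 33097.6 m.
Maximum E–W displacement: 5e-06 × 33097.6 = 0.165488 m.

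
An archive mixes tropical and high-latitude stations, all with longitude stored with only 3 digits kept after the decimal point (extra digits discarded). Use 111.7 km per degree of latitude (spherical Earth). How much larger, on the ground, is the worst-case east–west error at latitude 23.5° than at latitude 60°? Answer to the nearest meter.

47 meters

Truncating at 3 decimal places can drop up to a full unit in the last place, so the longitude may be off by as much as 0.001°.
At 23.5°: 0.001° × 111700 × cos 23.5° = 0.001 × 111700 × 0.9171 ≈ 102.44 m.
At 60°: 0.001° × 111700 × cos 60° = 0.001 × 111700 × 0.5000 ≈ 55.85 m.
So the lower-latitude error exceeds the higher by 102.44 − 55.85 = 46.586 m.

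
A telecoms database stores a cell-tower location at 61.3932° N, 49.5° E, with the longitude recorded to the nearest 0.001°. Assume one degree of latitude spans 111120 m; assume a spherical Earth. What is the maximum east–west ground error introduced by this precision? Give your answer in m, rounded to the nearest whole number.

27 m

Rounding to 3 decimal places leaves the longitude within ±0.0005° of the true value.
Parallels shrink by cos φ, so at 61.3932° a degree of longitude is 111120 × 0.4788 ≈ 53203.8 m.
Maximum E–W displacement: 0.0005 × 53203.8 = 26.6019 m.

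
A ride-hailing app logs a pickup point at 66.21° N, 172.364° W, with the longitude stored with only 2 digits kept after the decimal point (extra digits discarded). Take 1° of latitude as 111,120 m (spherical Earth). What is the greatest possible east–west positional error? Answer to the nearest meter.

448 meters

Truncating at 2 decimal places can drop up to a full unit in the last place, so the longitude may be off by as much as 0.01°.
One degree of longitude at 66.21° is 111120 × cos 66.21° ≈ 111120 × 0.4034 = 44824.2 m.
So at most 0.01° × 44824.2 ≈ 448.242 m east–west.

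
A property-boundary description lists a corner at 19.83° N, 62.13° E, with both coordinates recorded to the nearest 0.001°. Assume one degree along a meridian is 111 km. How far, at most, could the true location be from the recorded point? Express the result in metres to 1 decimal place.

Rounding to 3 decimal places leaves each coordinate within ±0.0005° of the true value.
N–S: 0.0005° × 111000 m/° = 55.5 m.
East–west component at 19.83°: 0.0005° × 111000 × cos 19.83° ≈ 0.0005 × 104418 ≈ 52.209 m.
The two errors are perpendicular, so the maximum displacement is √(55.5² + 52.209²) ≈ 76.1973 m.

76.2 metres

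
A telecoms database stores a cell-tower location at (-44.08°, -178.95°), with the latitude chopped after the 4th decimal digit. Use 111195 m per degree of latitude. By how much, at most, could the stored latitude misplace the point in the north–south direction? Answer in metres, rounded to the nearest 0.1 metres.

11.1 metres

Truncating at 4 decimal places can drop up to a full unit in the last place, so the latitude may be off by as much as 0.0001°.
Along the meridian that is 0.0001° × 111195 m/° = 11.1195 m.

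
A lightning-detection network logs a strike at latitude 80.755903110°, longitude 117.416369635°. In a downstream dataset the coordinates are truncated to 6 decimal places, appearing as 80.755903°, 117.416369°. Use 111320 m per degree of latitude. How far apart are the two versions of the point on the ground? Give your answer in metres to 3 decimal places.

Δlat = 80.755903110 − 80.755903 = +0.000000110°; Δlon = 117.416369635 − 117.416369 = +0.000000635°.
North–south shift: 0.000000110 × 111320 = 0.0122452 m.
E–W at 80.7559°: 0.000000635° × 111320 × cos 80.7559° = 0.000000635 × 111320 × 0.1606 ≈ 0.0113554 m.
Distance: √(0.0122452² + 0.0113554²) ≈ 0.0167 m.

0.017 metres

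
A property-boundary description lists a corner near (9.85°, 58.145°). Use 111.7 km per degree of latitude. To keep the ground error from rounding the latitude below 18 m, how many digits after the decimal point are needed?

4 decimal places

One degree of latitude covers 111700 m.
N decimal places → at most half a unit in the last place, 0.5 × 10⁻ᴺ° = 111700/2 × 10⁻ᴺ m.
Setting 55850 × 10⁻ᴺ ≤ 18 gives 10ᴺ ≥ 3103, i.e. N ≥ 3.49.
At 3 places the error can reach 55.9 m, but 4 places keeps it to 5.58 m.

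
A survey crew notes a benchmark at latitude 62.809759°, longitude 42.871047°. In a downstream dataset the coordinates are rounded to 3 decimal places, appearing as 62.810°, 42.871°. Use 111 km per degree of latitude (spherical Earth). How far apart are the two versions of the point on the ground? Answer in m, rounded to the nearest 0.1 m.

26.9 m

The latitude changed by -0.000241° and the longitude by +0.000047°.
N–S: -0.000241° × 111000 m/° = -26.751 m.
E–W at 62.81°: 0.000047° × 111000 × cos 62.81° = 0.000047 × 111000 × 0.4569 ≈ 2.38387 m.
Distance: √(26.751² + 2.38387²) ≈ 26.857 m.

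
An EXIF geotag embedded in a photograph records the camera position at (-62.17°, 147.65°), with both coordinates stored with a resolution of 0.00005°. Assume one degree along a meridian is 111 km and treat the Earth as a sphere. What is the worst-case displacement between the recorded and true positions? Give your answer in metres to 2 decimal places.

3.06 metres

With a 0.00005° grid the true value lies within half a step, ±0.00005°/2 = ±2.5e-05°, of the stored one.
Latitude error → 2.5e-05 × 111000 = 2.775 m along the meridian.
East–west component at 62.17°: 2.5e-05° × 111000 × cos 62.17° ≈ 2.5e-05 × 51820.3 ≈ 1.29551 m.
Worst case both components are at the extreme and orthogonal: √(2.775² + 1.29551²) ≈ 3.06251 m.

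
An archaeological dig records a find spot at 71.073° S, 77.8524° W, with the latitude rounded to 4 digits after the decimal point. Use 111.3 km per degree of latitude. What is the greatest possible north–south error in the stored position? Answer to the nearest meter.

6 meters

Rounding to 4 decimal places leaves the latitude within ±5e-05° of the true value.
North–south distance: 5e-05° × 111300 m/° = 5.565 m.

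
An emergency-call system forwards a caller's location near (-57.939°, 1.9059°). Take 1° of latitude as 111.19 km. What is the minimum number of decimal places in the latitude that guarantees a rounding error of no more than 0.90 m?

One degree of latitude covers 111190 m.
With N decimal places the half-ulp bound is 0.5·10⁻ᴺ°, or 0.5·10⁻ᴺ × 111190 m on the ground.
Setting 55595 × 10⁻ᴺ ≤ 0.90 gives 10ᴺ ≥ 6.177e+04, i.e. N ≥ 4.79.
At 4 places the error can reach 5.56 m, but 5 places keeps it to 0.556 m.

5 decimal places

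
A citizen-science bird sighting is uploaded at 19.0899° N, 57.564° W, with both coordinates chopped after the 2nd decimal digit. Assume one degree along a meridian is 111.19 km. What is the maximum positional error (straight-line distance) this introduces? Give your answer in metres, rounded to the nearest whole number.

1530 metres

Truncating at 2 decimal places can drop up to a full unit in the last place, so each coordinate may be off by as much as 0.01°.
Latitude error → 0.01 × 111190 = 1111.9 m along the meridian.
E–W at 19.0899°: 0.01° × 111190 × cos 19.0899° = 0.01 × 111190 × 0.9450 ≈ 1050.75 m.
Combining orthogonally: (1111.9² + 1050.75²)^½ ≈ 1529.84 m.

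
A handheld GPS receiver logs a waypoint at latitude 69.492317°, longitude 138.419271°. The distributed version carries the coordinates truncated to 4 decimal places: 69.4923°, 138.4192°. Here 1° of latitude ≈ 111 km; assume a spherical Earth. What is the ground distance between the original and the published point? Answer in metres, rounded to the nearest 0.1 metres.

The latitude changed by +0.000017° and the longitude by +0.000071°.
North–south shift: 0.000017 × 111000 = 1.887 m.
E–W at 69.4923°: 0.000071° × 111000 × cos 69.4923° = 0.000071 × 111000 × 0.3503 ≈ 2.76098 m.
Distance: √(1.887² + 2.76098²) ≈ 3.34421 m.

3.3 metres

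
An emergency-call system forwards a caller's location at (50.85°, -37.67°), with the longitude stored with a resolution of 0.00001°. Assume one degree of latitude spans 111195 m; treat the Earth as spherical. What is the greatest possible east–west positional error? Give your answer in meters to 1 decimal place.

0.4 meters

With a 0.00001° grid the true value lies within half a step, ±0.00001°/2 = ±5e-06°, of the stored one.
One degree of longitude at 50.85° is 111195 × cos 50.85° ≈ 111195 × 0.6314 = 70203.3 m.
So at most 5e-06° × 70203.3 ≈ 0.351016 m east–west.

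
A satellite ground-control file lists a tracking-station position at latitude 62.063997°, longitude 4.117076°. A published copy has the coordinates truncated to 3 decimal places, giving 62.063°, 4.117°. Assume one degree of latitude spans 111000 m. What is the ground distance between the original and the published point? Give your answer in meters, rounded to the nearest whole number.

The latitude changed by +0.000997° and the longitude by +0.000076°.
N–S: 0.000997° × 111000 m/° = 110.667 m.
E–W at 62.063°: 0.000076° × 111000 × cos 62.063° = 0.000076 × 111000 × 0.4685 ≈ 3.95227 m.
Hypotenuse of the two orthogonal shifts: √(110.667² + 3.95227²) = 110.738 m.

111 meters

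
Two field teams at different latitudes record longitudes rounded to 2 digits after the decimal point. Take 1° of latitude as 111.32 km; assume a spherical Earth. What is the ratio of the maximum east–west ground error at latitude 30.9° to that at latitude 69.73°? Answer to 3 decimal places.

2.477

Rounding to 2 decimal places leaves the longitude within ±0.005° of the true value.
Error at 30.9° = 0.005° × 111320 × cos 30.9° ≈ 556.6 × 0.8581 = 477.6 m.
At 69.73°: 0.005° × 111320 × cos 69.73° = 0.005 × 111320 × 0.3464 ≈ 192.83 m.
Ratio: 477.6 / 192.83 = cos 30.9° / cos 69.73° ≈ 2.4768.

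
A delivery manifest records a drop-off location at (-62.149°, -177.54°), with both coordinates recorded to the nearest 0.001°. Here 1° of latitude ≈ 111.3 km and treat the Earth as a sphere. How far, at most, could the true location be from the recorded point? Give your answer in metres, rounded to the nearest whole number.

Rounding to 3 decimal places leaves each coordinate within ±0.0005° of the true value.
Latitude error → 0.0005 × 111300 = 55.65 m along the meridian.
E–W at 62.149°: 0.0005° × 111300 × cos 62.149° = 0.0005 × 111300 × 0.4672 ≈ 25.9982 m.
The two errors are perpendicular, so the maximum displacement is √(55.65² + 25.9982²) ≈ 61.4234 m.

61 metres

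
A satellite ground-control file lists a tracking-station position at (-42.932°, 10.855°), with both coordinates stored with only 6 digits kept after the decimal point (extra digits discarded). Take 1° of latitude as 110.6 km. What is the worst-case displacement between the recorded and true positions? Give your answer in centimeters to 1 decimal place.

Truncating at 6 decimal places can drop up to a full unit in the last place, so each coordinate may be off by as much as 1e-06°.
North–south component: 1e-06° × 110600 = 0.1106 m.
East–west component at 42.932°: 1e-06° × 110600 × cos 42.932° ≈ 1e-06 × 80977.2 ≈ 0.0809772 m.
The two errors are perpendicular, so the maximum displacement is √(0.1106² + 0.0809772²) ≈ 0.137075 m.
That is 0.137075 m = 13.708 cm.

13.7 centimeters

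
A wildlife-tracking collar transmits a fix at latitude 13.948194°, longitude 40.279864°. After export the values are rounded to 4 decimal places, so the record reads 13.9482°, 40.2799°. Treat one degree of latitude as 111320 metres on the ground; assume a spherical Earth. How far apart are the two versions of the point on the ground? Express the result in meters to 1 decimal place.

3.9 meters

The latitude changed by -0.000006° and the longitude by -0.000036°.
N–S: -0.000006° × 111320 m/° = -0.66792 m.
East–west at this latitude: -0.000036° × 111320 × cos 13.9482° ≈ -0.000036 × 108038 = -3.88935 m.
Distance: √(0.66792² + 3.88935²) ≈ 3.94629 m.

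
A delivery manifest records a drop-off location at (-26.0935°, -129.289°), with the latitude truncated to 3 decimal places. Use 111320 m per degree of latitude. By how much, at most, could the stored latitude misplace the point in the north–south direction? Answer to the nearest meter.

Truncating at 3 decimal places can drop up to a full unit in the last place, so the latitude may be off by as much as 0.001°.
North–south distance: 0.001° × 111320 m/° = 111.32 m.

111 meters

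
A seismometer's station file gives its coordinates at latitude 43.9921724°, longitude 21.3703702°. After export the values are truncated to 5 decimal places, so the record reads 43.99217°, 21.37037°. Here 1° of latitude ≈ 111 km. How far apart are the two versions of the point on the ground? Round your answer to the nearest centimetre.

The latitude changed by +0.0000024° and the longitude by +0.0000002°.
N–S: 0.0000024° × 111000 m/° = 0.2664 m.
East–west at this latitude: 0.0000002° × 111000 × cos 43.9922° ≈ 0.0000002 × 79857.3 = 0.0159715 m.
Combined displacement = (0.2664² + 0.0159715²)^½ ≈ 0.266878 m.
That is 0.266878 m = 26.688 cm.

27 centimetres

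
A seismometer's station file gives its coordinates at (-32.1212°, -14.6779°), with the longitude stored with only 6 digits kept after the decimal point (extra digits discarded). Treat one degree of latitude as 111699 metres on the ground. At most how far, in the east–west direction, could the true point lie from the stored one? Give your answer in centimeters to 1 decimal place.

Truncating at 6 decimal places can drop up to a full unit in the last place, so the longitude may be off by as much as 1e-06°.
Parallels shrink by cos φ, so at 32.1212° a degree of longitude is 111699 × 0.8469 ≈ 94600.7 m.
So at most 1e-06° × 94600.7 ≈ 0.0946007 m east–west.
That is 0.0946007 m = 9.4601 cm.

9.5 centimeters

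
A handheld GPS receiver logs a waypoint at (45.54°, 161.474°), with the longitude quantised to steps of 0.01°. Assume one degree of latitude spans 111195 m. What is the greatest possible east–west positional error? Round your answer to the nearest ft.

1278 ft

With a 0.01° grid the true value lies within half a step, ±0.01°/2 = ±0.005°, of the stored one.
Parallels shrink by cos φ, so at 45.54° a degree of longitude is 111195 × 0.7004 ≈ 77882.2 m.
East–west error: 0.005° × 77882.2 m/° ≈ 389.411 m.
In feet: 389.411 m ÷ 0.3048 ≈ 1277.6 ft.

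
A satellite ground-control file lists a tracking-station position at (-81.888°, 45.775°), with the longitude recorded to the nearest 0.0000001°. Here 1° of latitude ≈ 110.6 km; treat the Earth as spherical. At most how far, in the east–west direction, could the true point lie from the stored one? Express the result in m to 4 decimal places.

Rounding to 7 decimal places leaves the longitude within ±5e-08° of the true value.
One degree of longitude at 81.888° is 110600 × cos 81.888° ≈ 110600 × 0.1411 = 15606.6 m.
Maximum E–W displacement: 5e-08 × 15606.6 = 0.00078033 m.

0.0008 m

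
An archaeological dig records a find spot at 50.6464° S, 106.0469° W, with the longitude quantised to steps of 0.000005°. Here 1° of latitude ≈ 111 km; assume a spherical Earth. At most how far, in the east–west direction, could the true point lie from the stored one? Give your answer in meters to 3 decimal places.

0.176 meters

With a 0.000005° grid the true value lies within half a step, ±0.000005°/2 = ±2.5e-06°, of the stored one.
One degree of longitude at 50.6464° is 111000 × cos 50.6464° ≈ 111000 × 0.6341 = 70385.6 m.
Maximum E–W displacement: 2.5e-06 × 70385.6 = 0.175964 m.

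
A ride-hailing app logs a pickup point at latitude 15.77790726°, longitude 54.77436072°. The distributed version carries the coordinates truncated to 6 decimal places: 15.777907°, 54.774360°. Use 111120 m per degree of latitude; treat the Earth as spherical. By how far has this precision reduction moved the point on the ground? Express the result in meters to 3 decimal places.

Δlat = 15.77790726 − 15.777907 = +0.00000026°; Δlon = 54.77436072 − 54.774360 = +0.00000072°.
N–S: 0.00000026° × 111120 m/° = 0.0288912 m.
East–west at this latitude: 0.00000072° × 111120 × cos 15.7779° ≈ 0.00000072 × 106933 = 0.076992 m.
Distance: √(0.0288912² + 0.076992²) ≈ 0.0822342 m.

0.082 meters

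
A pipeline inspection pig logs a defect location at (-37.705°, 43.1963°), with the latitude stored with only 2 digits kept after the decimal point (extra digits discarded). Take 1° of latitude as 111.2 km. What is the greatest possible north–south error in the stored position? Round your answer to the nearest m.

Truncating at 2 decimal places can drop up to a full unit in the last place, so the latitude may be off by as much as 0.01°.
So the N–S error is at most 0.01 × 111200 = 1112 m.

1112 m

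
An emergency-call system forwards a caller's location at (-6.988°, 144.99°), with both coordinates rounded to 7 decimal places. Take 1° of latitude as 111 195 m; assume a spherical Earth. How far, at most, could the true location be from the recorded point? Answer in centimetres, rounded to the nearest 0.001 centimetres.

Rounding to 7 decimal places leaves each coordinate within ±5e-08° of the true value.
N–S: 5e-08° × 111195 m/° = 0.00555975 m.
E–W at 6.988°: 5e-08° × 111195 × cos 6.988° = 5e-08 × 111195 × 0.9926 ≈ 0.00551845 m.
Combining orthogonally: (0.00555975² + 0.00551845²)^½ ≈ 0.00783352 m.
That is 0.00783352 m = 0.78335 cm.

0.783 centimetres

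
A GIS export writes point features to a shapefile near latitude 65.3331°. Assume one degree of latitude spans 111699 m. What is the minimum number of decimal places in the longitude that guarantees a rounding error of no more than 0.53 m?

5 decimal places

At 65.3331° one degree of longitude covers 111699 × cos 65.3331° ≈ 111699 × 0.4173 ≈ 46616.7 m.
N decimal places → at most half a unit in the last place, 0.5 × 10⁻ᴺ° = 46616.7/2 × 10⁻ᴺ m.
Need 0.5 × 46616.7 × 10⁻ᴺ ≤ 0.53 → 10⁻ᴺ ≤ 2.274e-05, so N ≥ 4.64.
So 5 decimal places suffice (0.233 m); 4 would allow up to 2.33 m.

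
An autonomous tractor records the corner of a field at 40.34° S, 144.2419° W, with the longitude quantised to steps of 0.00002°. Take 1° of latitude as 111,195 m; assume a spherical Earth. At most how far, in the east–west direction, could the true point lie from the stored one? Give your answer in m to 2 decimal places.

0.85 m

With a 0.00002° grid the true value lies within half a step, ±0.00002°/2 = ±1e-05°, of the stored one.
Parallels shrink by cos φ, so at 40.34° a degree of longitude is 111195 × 0.7622 ≈ 84754.7 m.
Maximum E–W displacement: 1e-05 × 84754.7 = 0.847547 m.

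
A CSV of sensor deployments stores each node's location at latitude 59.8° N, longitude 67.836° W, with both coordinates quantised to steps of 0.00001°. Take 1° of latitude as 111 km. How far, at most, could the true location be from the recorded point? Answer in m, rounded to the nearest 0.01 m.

With a 0.00001° grid the true value lies within half a step, ±0.00001°/2 = ±5e-06°, of the stored one.
N–S: 5e-06° × 111000 m/° = 0.555 m.
E–W at 59.8°: 5e-06° × 111000 × cos 59.8° = 5e-06 × 111000 × 0.5030 ≈ 0.279176 m.
The two errors are perpendicular, so the maximum displacement is √(0.555² + 0.279176²) ≈ 0.62126 m.

0.62 m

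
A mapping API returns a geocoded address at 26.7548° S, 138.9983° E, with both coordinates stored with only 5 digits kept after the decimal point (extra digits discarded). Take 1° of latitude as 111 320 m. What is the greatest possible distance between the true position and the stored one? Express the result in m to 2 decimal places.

1.49 m

Truncating at 5 decimal places can drop up to a full unit in the last place, so each coordinate may be off by as much as 1e-05°.
Latitude error → 1e-05 × 111320 = 1.1132 m along the meridian.
East–west component at 26.7548°: 1e-05° × 111320 × cos 26.7548° ≈ 1e-05 × 99402.2 ≈ 0.994022 m.
The two errors are perpendicular, so the maximum displacement is √(1.1132² + 0.994022²) ≈ 1.49241 m.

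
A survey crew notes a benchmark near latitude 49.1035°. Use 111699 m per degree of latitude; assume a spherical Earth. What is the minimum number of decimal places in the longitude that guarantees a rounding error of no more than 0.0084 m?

At 49.1035° one degree of longitude covers 111699 × cos 49.1035° ≈ 111699 × 0.6547 ≈ 73128.7 m.
N decimal places → at most half a unit in the last place, 0.5 × 10⁻ᴺ° = 73128.7/2 × 10⁻ᴺ m.
Setting 36564.4 × 10⁻ᴺ ≤ 0.0084 gives 10ᴺ ≥ 4.353e+06, i.e. N ≥ 6.64.
So 7 decimal places suffice (0.00366 m); 6 would allow up to 0.0366 m.

7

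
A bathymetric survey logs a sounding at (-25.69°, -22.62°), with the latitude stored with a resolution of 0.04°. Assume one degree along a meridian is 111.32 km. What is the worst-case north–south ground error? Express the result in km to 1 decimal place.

2.2 km

With a 0.04° grid the true value lies within half a step, ±0.04°/2 = ±0.02°, of the stored one.
North–south distance: 0.02° × 111320 m/° = 2226.4 m.
That is 2226.4 m = 2.2264 km.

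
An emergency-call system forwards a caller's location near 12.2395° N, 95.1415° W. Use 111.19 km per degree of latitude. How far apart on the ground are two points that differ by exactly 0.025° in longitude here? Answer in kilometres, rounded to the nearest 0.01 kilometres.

One degree of longitude here spans 111190 × cos 12.2395° = 111190 × 0.9773 ≈ 108663 m; 0.025° of that is 2716.57 m.
That is 2716.57 m = 2.7166 km.

2.72 kilometres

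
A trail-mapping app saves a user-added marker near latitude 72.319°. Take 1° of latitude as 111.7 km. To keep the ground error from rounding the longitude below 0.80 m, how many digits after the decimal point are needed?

At 72.319° one degree of longitude covers 111700 × cos 72.319° ≈ 111700 × 0.3037 ≈ 33925.2 m.
Rounding to N decimal places gives at most 0.5 × 10⁻ᴺ degrees of error, i.e. 0.5 × 10⁻ᴺ × 33925.2 m.
Need 0.5 × 33925.2 × 10⁻ᴺ ≤ 0.80 → 10⁻ᴺ ≤ 4.716e-05, so N ≥ 4.33.
At 4 places the error can reach 1.7 m, but 5 places keeps it to 0.17 m.

5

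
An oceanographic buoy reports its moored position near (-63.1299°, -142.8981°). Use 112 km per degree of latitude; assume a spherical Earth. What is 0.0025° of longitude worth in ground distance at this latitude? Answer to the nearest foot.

0.0025° of longitude at 63.1299° is 0.0025 × 112000 × cos 63.1299° ≈ 0.0025 × 50620.6 = 126.551 m.
Converting: 126.551 m × 3.2808 ft/m ≈ 415.19 ft.

415 feet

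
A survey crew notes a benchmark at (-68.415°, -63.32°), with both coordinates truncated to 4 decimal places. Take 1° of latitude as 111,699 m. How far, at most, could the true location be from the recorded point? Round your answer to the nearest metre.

12 metres

Truncating at 4 decimal places can drop up to a full unit in the last place, so each coordinate may be off by as much as 0.0001°.
North–south component: 0.0001° × 111699 = 11.1699 m.
E–W at 68.415°: 0.0001° × 111699 × cos 68.415° = 0.0001 × 111699 × 0.3679 ≈ 4.1092 m.
Worst case both components are at the extreme and orthogonal: √(11.1699² + 4.1092²) ≈ 11.9018 m.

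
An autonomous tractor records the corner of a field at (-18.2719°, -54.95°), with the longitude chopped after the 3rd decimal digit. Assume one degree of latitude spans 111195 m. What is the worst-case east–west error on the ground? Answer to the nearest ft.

Truncating at 3 decimal places can drop up to a full unit in the last place, so the longitude may be off by as much as 0.001°.
One degree of longitude at 18.2719° is 111195 × cos 18.2719° ≈ 111195 × 0.9496 = 105588 m.
So at most 0.001° × 105588 ≈ 105.588 m east–west.
Converting: 105.588 m × 3.2808 ft/m ≈ 346.42 ft.

346 ft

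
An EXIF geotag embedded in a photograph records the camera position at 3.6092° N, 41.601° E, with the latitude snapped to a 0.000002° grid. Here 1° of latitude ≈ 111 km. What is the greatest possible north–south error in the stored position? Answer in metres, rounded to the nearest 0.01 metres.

0.11 metres

With a 0.000002° grid the true value lies within half a step, ±0.000002°/2 = ±1e-06°, of the stored one.
So the N–S error is at most 1e-06 × 111000 = 0.111 m.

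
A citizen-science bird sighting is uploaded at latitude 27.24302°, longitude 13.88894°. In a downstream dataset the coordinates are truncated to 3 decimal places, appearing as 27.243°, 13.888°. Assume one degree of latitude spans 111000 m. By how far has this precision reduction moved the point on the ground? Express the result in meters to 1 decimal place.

Δlat = 27.24302 − 27.243 = +0.00002°; Δlon = 13.88894 − 13.888 = +0.00094°.
North–south shift: 0.00002 × 111000 = 2.22 m.
E–W at 27.243°: 0.00094° × 111000 × cos 27.243° = 0.00094 × 111000 × 0.8891 ≈ 92.7659 m.
Distance: √(2.22² + 92.7659²) ≈ 92.7924 m.

92.8 meters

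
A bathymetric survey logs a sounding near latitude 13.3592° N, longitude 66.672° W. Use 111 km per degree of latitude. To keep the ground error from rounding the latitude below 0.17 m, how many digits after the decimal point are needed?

One degree of latitude covers 111000 m.
Rounding to N decimal places gives at most 0.5 × 10⁻ᴺ degrees of error, i.e. 0.5 × 10⁻ᴺ × 111000 m.
Setting 55500 × 10⁻ᴺ ≤ 0.17 gives 10ᴺ ≥ 3.265e+05, i.e. N ≥ 5.51.
At 5 places the error can reach 0.555 m, but 6 places keeps it to 0.0555 m.

6 decimal places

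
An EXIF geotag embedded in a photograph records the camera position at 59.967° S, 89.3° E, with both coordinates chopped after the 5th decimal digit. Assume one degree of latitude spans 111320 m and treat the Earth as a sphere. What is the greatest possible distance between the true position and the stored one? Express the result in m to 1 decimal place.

Truncating at 5 decimal places can drop up to a full unit in the last place, so each coordinate may be off by as much as 1e-05°.
Latitude error → 1e-05 × 111320 = 1.1132 m along the meridian.
E–W at 59.967°: 1e-05° × 111320 × cos 59.967° = 1e-05 × 111320 × 0.5005 ≈ 0.557155 m.
Worst case both components are at the extreme and orthogonal: √(1.1132² + 0.557155²) ≈ 1.24484 m.

1.2 m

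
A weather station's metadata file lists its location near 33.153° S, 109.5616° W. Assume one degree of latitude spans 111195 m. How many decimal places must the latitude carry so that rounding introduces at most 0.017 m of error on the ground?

7

One degree of latitude covers 111195 m.
N decimal places → at most half a unit in the last place, 0.5 × 10⁻ᴺ° = 111195/2 × 10⁻ᴺ m.
Setting 55597.5 × 10⁻ᴺ ≤ 0.017 gives 10ᴺ ≥ 3.27e+06, i.e. N ≥ 6.51.
So 7 decimal places suffice (0.00556 m); 6 would allow up to 0.0556 m.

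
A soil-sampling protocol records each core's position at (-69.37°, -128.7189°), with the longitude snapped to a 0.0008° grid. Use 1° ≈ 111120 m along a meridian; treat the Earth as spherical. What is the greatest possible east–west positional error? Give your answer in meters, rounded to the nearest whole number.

With a 0.0008° grid the true value lies within half a step, ±0.0008°/2 = ±0.0004°, of the stored one.
At latitude 69.37° a degree of longitude spans 111120 m × cos 69.37° = 111120 × 0.3523 ≈ 39151.1 m.
Maximum E–W displacement: 0.0004 × 39151.1 = 15.6604 m.

16 meters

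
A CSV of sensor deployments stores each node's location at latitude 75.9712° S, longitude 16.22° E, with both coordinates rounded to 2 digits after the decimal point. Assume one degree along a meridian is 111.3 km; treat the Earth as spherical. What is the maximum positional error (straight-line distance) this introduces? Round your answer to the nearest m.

Rounding to 2 decimal places leaves each coordinate within ±0.005° of the true value.
North–south component: 0.005° × 111300 = 556.5 m.
Longitude error → 0.005 × 111300 × cos 75.9712° = 0.005 × 111300 × 0.2424 ≈ 134.901 m.
Worst case both components are at the extreme and orthogonal: √(556.5² + 134.901²) ≈ 572.617 m.

573 m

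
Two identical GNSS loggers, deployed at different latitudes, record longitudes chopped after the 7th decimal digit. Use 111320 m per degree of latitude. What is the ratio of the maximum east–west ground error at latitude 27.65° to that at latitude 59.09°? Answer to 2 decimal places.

Truncating at 7 decimal places can drop up to a full unit in the last place, so the longitude may be off by as much as 1e-07°.
At 27.65°: 1e-07° × 111320 × cos 27.65° = 1e-07 × 111320 × 0.8858 ≈ 0.0098607 m.
At 59.09°: 1e-07° × 111320 × cos 59.09° = 1e-07 × 111320 × 0.5137 ≈ 0.0057184 m.
Ratio: 0.0098607 / 0.0057184 = cos 27.65° / cos 59.09° ≈ 1.7244.

1.72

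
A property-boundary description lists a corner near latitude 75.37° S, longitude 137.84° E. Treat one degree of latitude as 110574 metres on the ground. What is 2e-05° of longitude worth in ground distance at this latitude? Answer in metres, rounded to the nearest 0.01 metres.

At 75.37° a degree of longitude is 110574 × cos 75.37° ≈ 27928.3 m, so 2e-05° corresponds to 0.558567 m.

0.56 metres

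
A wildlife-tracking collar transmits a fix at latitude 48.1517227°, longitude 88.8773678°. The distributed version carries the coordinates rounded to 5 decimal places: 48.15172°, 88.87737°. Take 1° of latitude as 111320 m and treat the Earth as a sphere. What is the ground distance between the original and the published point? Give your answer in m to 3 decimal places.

0.342 m

The latitude changed by +0.0000027° and the longitude by -0.0000022°.
N–S: 0.0000027° × 111320 m/° = 0.300564 m.
East–west at this latitude: -0.0000022° × 111320 × cos 48.1517° ≈ -0.0000022 × 74268.3 = -0.16339 m.
Hypotenuse of the two orthogonal shifts: √(0.300564² + 0.16339²) = 0.342104 m.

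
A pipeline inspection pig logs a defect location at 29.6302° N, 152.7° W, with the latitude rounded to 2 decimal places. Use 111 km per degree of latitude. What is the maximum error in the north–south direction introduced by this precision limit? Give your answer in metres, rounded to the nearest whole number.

Rounding to 2 decimal places leaves the latitude within ±0.005° of the true value.
Along the meridian that is 0.005° × 111000 m/° = 555 m.

555 metres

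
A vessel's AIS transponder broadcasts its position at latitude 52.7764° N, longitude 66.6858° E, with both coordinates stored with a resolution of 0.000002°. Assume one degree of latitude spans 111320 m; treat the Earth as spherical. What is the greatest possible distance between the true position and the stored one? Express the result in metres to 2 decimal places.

With a 0.000002° grid the true value lies within half a step, ±0.000002°/2 = ±1e-06°, of the stored one.
North–south component: 1e-06° × 111320 = 0.11132 m.
East–west component at 52.7764°: 1e-06° × 111320 × cos 52.7764° ≈ 1e-06 × 67340.5 ≈ 0.0673405 m.
Combining orthogonally: (0.11132² + 0.0673405²)^½ ≈ 0.130103 m.

0.13 metres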